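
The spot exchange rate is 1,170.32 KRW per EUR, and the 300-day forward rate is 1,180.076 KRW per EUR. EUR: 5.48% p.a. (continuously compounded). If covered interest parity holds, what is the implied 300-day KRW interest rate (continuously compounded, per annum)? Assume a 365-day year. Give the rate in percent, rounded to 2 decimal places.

6.49%

T = 300/365 years.
CIP gives F = S · g_KRW/g_EUR, so g_KRW/g_EUR = 1180.076/1170.32 = 1.0083362.
The EUR side grows by e^(0.0548×300/365) = 1.0460708.
That pins the KRW growth at 1.0547911.
Take logs: ln 1.0547911 / (300/365) = 0.064900, so 6.49%.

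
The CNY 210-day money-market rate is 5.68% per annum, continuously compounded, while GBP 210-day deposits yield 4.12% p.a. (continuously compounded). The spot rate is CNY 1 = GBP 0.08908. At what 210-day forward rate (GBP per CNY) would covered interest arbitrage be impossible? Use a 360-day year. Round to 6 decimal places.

T = 210/360 years.
GBP growth factor: e^(0.0412×210/360) = 1.0243245.
CNY accumulates by e^(0.0568×210/360) = 1.0336884.
So F = 0.08908 × 1.0243245 / 1.0336884 = 0.08827305 (GBP/CNY).

0.088273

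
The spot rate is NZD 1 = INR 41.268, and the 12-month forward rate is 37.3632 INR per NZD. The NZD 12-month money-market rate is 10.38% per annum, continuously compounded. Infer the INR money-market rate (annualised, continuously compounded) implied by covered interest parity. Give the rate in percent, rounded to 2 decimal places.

0.44%

T = 1 year.
CIP gives F = S · g_INR/g_NZD, so g_INR/g_NZD = 37.3632/41.268 = 0.9053795.
The NZD side grows by e^(0.1038×1) = 1.1093786.
That pins the INR growth at 1.0044086.
r = ln(1.0044086)/1 = 0.004399 → 0.44%.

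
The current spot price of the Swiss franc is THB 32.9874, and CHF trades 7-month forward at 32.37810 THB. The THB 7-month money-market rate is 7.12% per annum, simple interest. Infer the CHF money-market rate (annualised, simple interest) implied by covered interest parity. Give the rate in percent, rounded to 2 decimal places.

10.48%

T = 7/12 years.
CIP gives F = S · g_THB/g_CHF, so g_THB/g_CHF = 32.3781/32.9874 = 0.9815293.
The THB side grows by 1 + 0.0712×7/12 = 1.0415333.
Hence g_CHF = 1.0611332.
r = (1.0611332 − 1)/(7/12) = 0.104800 → 10.48%.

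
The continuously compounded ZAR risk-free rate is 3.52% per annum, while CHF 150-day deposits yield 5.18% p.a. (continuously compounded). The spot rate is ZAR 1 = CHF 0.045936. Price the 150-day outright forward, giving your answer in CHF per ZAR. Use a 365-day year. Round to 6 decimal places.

0.046250

T = 150/365 years.
CHF growth factor: e^(0.0518×150/365) = 1.0215159.
ZAR accumulates by e^(0.0352×150/365) = 1.0145709.
So F = 0.045936 × 1.0215159 / 1.0145709 = 0.04625044 (CHF/ZAR).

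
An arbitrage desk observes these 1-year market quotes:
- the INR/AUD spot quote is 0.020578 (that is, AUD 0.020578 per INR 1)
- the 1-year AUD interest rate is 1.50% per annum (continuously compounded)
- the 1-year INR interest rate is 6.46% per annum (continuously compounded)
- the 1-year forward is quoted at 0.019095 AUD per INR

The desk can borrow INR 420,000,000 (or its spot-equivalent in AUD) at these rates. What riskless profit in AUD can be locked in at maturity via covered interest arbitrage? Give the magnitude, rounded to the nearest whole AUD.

T = 1 year.
Route A — deposit INR, sell forward: 420,000,000 × 1.066732246 × 0.019095 = AUD 8,555,085.94.
Route B — convert at spot, deposit AUD: 420,000,000 × 0.020578 × 1.015113065 = AUD 8,773,378.59.
The quoted forward undervalues INR, so borrow INR, convert to AUD at spot, deposit the AUD at 1.50%, and buy INR forward at 0.019095 to cover the loan.
Profit = 8,773,378.59 − 8,555,085.94 = AUD 218,293.

AUD 218,293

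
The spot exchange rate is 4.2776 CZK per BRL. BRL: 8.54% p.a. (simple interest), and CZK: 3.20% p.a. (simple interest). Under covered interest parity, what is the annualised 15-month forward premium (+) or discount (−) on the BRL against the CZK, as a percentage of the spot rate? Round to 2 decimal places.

T = 15/12 years.
CIP forward (CZK per BRL) = 4.2776 × 1.040000/1.106750 = 4.0196106.
Annualised premium = (F − S)/S × (1/T) = (4.0196106 − 4.2776)/4.2776 ÷ (15/12) = -4.82%.

-4.82%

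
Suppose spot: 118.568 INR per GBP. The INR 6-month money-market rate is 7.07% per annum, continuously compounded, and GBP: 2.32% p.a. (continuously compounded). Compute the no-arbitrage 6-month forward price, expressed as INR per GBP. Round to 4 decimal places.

T = 6/12 years.
INR accumulates by e^(0.0707×6/12) = 1.035982239.
GBP accumulates by e^(0.0232×6/12) = 1.011667541.
So F = 118.568 × 1.035982239 / 1.011667541 = 121.417696 (INR/GBP).

121.4177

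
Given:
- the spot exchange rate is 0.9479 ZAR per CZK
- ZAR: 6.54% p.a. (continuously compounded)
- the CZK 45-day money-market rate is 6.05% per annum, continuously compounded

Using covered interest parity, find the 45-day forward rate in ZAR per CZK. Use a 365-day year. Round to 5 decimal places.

0.94847

T = 45/365 years.
Growth of 1 ZAR over T: e^(0.0654×45/365) = 1.0080956.
CZK accumulates by e^(0.0605×45/365) = 1.0074868.
CIP: F = S · (grow ZAR)/(grow CZK) = 0.9479 × 1.0080956/1.0074868 = 0.9484728 ZAR per CZK.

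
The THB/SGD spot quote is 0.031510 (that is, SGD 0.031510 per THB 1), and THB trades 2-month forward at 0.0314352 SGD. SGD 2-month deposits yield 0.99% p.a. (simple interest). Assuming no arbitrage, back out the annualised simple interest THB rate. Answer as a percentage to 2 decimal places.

T = 2/12 years.
CIP gives F = S · g_SGD/g_THB, so g_SGD/g_THB = 0.0314352/0.03151 = 0.9976262.
The SGD side grows by 1 + 0.0099×2/12 = 1.001650.
Hence g_THB = 1.0040334.
r = (1.0040334 − 1)/(2/12) = 0.024200 → 2.42%.

2.42%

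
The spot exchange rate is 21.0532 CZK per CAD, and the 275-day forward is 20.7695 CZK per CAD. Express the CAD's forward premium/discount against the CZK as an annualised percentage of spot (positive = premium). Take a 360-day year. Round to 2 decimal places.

T = 275/360 years.
Period premium: (20.7695 − 21.0532)/21.0532 = -0.0134754.
Per annum: -0.0134754 / (275/360) = -0.017641 = -1.76%.

-1.76%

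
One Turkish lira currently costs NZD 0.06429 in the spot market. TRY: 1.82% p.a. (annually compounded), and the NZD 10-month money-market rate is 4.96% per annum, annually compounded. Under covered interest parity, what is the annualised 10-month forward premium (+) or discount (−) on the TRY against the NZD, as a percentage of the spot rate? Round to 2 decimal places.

+3.08%

T = 10/12 years.
F = S · g_NZD/g_TRY = 0.06429 × 1.0411657/1.0151438 = 0.06593799.
(F − S)/S ÷ T = (0.06593799 − 0.06429)/0.06429/(10/12) = 0.030760 → 3.08%.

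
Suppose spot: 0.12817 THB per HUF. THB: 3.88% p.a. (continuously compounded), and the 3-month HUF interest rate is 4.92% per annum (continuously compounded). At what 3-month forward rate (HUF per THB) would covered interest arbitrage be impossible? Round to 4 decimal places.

7.8224

T = 3/12 years.
Growth of 1 THB over T: e^(0.0388×3/12) = 1.0097472.
HUF growth factor: e^(0.0492×3/12) = 1.012376.
So F = 0.12817 × 1.0097472 / 1.012376 = 0.1278372 (THB/HUF).
Invert for HUF per THB: 1 / 0.1278372 = 7.8224.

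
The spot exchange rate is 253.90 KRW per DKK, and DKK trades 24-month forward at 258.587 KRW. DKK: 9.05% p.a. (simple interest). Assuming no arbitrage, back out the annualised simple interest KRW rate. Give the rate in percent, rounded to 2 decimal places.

T = 2 years.
By CIP, F/S equals the KRW-to-DKK growth ratio: 258.587/253.9 = 1.0184600.
DKK growth factor: 1 + 0.0905×2 = 1.181000.
So the KRW growth factor = 1.2028013.
(1.2028013 − 1)/T = 0.101401, i.e. 10.14%.

10.14%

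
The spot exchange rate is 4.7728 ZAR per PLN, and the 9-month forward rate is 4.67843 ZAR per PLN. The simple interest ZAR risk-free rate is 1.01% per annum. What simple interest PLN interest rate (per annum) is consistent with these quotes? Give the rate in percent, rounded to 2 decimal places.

3.72%

T = 9/12 years.
CIP gives F = S · g_ZAR/g_PLN, so g_ZAR/g_PLN = 4.67843/4.7728 = 0.9802275.
The ZAR side grows by 1 + 0.0101×9/12 = 1.007575.
Hence g_PLN = 1.0278991.
r = (1.0278991 − 1)/(9/12) = 0.037199 → 3.72%.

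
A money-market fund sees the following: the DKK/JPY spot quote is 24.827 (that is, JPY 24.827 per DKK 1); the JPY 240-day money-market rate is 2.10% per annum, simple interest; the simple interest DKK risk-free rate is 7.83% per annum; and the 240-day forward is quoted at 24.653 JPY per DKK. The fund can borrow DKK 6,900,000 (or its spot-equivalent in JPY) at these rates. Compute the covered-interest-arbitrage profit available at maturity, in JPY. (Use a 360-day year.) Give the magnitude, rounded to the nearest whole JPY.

T = 240/360 years.
Route A — deposit DKK, sell forward: 6,900,000 × 1.052200 × 24.653 = JPY 178,985,217.54.
Route B — convert at spot, deposit JPY: 6,900,000 × 24.827 × 1.014000 = JPY 173,704,588.20.
The quoted forward overvalues DKK, so borrow JPY, buy DKK at spot, deposit the DKK at 7.83%, and sell the proceeds forward at 24.653.
Profit = 178,985,217.54 − 173,704,588.20 = JPY 5,280,629.

JPY 5,280,629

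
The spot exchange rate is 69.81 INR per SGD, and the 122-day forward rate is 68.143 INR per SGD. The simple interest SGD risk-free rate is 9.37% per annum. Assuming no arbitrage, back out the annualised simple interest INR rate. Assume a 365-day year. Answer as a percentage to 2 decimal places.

T = 122/365 years.
By CIP, F/S equals the INR-to-SGD growth ratio: 68.143/69.81 = 0.9761209.
SGD growth factor: 1 + 0.0937×122/365 = 1.0313189.
So the INR growth factor = 1.0066919.
r = (1.0066919 − 1)/(122/365) = 0.020021 → 2.00%.

2.00%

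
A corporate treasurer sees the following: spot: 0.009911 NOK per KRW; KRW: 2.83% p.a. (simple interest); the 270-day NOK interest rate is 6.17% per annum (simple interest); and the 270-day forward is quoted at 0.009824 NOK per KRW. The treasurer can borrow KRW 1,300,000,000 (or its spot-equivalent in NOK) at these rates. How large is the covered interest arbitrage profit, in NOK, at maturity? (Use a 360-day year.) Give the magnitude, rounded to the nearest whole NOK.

NOK 438,252

T = 270/360 years.
Route A — deposit KRW, sell forward: 1,300,000,000 × 1.021225 × 0.009824 = NOK 13,042,268.72.
Route B — convert at spot, deposit NOK: 1,300,000,000 × 0.009911 × 1.046275 = NOK 13,480,520.98.
The quoted forward undervalues KRW, so borrow KRW, convert to NOK at spot, deposit the NOK at 6.17%, and buy KRW forward at 0.009824 to cover the loan.
Profit = 13,480,520.98 − 13,042,268.72 = NOK 438,252.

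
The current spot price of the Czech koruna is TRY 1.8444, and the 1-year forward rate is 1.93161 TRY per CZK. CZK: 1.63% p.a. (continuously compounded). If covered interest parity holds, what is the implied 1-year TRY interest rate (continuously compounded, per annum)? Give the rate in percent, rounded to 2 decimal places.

6.25%

T = 1 year.
By CIP, F/S equals the TRY-to-CZK growth ratio: 1.93161/1.8444 = 1.0472837.
CZK growth factor: e^(0.0163×1) = 1.0164336.
Hence g_TRY = 1.0644943.
Take logs: ln 1.0644943 / 1 = 0.062500, so 6.25%.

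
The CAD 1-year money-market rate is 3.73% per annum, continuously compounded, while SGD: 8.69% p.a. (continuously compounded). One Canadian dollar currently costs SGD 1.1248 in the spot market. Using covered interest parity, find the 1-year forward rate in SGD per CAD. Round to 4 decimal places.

1.1820

T = 1 year.
SGD growth factor: e^(0.0869×1) = 1.0907876.
Growth of 1 CAD over T: e^(0.0373×1) = 1.0380044.
Forward (SGD per CAD) = 1.1248 × 1.0907876 / 1.0380044 = 1.181997.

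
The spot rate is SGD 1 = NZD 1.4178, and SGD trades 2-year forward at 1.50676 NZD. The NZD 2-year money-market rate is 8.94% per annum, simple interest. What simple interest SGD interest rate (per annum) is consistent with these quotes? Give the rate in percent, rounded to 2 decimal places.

T = 2 years.
CIP gives F = S · g_NZD/g_SGD, so g_NZD/g_SGD = 1.50676/1.4178 = 1.0627451.
The NZD side grows by 1 + 0.0894×2 = 1.178800.
So the SGD growth factor = 1.1092029.
r = (1.1092029 − 1)/2 = 0.054601 → 5.46%.

5.46%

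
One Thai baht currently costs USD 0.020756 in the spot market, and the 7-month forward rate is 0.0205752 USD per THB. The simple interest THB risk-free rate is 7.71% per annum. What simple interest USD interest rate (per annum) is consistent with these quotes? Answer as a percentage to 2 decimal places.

6.15%

T = 7/12 years.
CIP gives F = S · g_USD/g_THB, so g_USD/g_THB = 0.0205752/0.020756 = 0.9912893.
THB growth factor: 1 + 0.0771×7/12 = 1.044975.
So the USD growth factor = 1.0358725.
r = (1.0358725 − 1)/(7/12) = 0.061496 → 6.15%.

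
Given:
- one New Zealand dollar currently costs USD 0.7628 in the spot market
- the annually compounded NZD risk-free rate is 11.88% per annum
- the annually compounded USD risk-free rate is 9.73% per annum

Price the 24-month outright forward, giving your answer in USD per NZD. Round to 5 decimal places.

0.73376

T = 2 years.
Growth of 1 USD over T: (1 + 0.0973)^2 = 1.2040673.
Growth of 1 NZD over T: (1 + 0.1188)^2 = 1.2517134.
CIP: F = S · (grow USD)/(grow NZD) = 0.7628 × 1.2040673/1.2517134 = 0.7337642 USD per NZD.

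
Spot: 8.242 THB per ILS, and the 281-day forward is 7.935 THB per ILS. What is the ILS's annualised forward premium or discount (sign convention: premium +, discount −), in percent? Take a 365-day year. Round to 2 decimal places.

T = 281/365 years.
Period premium: (7.935 − 8.242)/8.242 = -0.0372482.
Annualise by dividing by T: -0.0372482 / (281/365) = -0.048383 → -4.84%.

-4.84%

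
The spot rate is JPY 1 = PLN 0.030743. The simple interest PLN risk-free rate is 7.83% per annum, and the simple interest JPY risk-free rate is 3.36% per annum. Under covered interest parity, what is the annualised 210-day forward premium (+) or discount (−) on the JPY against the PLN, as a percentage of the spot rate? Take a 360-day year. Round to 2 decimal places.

+4.38%

T = 210/360 years.
F = S · g_PLN/g_JPY = 0.030743 × 1.045675/1.019600 = 0.031529214.
Annualised premium = (F − S)/S × (1/T) = (0.031529214 − 0.030743)/0.030743 ÷ (210/360) = 4.38%.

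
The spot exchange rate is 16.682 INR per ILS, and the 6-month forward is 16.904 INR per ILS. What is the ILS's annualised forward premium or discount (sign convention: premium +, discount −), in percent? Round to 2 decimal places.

+2.66%

T = 6/12 years.
ILS trades forward at +1.33078% vs spot over the period.
Per annum: 0.0133078 / (6/12) = 0.026616 = 2.66%.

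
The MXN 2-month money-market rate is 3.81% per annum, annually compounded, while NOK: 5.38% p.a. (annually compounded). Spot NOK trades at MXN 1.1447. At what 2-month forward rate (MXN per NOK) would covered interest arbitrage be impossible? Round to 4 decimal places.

T = 2/12 years.
MXN growth factor: (1 + 0.0381)^(2/12) = 1.0062515.
NOK growth factor: (1 + 0.0538)^(2/12) = 1.008772.
So F = 1.1447 × 1.0062515 / 1.008772 = 1.141840 (MXN/NOK).

1.1418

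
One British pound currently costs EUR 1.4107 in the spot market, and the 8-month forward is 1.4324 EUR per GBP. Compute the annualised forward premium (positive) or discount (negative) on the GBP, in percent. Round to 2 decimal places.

+2.31%

T = 8/12 years.
GBP trades forward at +1.53824% vs spot over the period.
Per annum: 0.0153824 / (8/12) = 0.023074 = 2.31%.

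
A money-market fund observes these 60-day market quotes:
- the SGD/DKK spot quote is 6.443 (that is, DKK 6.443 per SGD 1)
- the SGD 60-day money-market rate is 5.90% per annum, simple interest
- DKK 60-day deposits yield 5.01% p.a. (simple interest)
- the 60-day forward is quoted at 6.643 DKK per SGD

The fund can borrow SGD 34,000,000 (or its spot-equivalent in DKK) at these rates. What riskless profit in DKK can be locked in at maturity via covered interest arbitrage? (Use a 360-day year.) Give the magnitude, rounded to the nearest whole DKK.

DKK 7,191,809

T = 60/360 years.
Route A — deposit SGD, sell forward: 34,000,000 × 1.00983333333 × 6.643 = DKK 228,082,976.33.
Route B — convert at spot, deposit DKK: 34,000,000 × 6.443 × 1.008350 = DKK 220,891,167.70.
The quoted forward overvalues SGD, so borrow DKK, buy SGD at spot, deposit the SGD at 5.90%, and sell the proceeds forward at 6.643.
Profit = 228,082,976.33 − 220,891,167.70 = DKK 7,191,809.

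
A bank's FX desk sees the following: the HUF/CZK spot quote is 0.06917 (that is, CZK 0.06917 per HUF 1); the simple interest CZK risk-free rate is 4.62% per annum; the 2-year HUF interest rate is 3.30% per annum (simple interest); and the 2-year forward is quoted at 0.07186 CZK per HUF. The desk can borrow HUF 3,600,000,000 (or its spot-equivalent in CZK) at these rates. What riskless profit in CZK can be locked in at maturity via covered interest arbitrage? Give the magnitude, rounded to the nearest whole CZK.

CZK 3,749,227

T = 2 years.
Route A — deposit HUF, sell forward: 3,600,000,000 × 1.066000 × 0.07186 = CZK 275,769,936.00.
Route B — convert at spot, deposit CZK: 3,600,000,000 × 0.06917 × 1.092400 = CZK 272,020,708.80.
The quoted forward overvalues HUF, so borrow CZK, buy HUF at spot, deposit the HUF at 3.30%, and sell the proceeds forward at 0.07186.
Arbitrage profit = |275,769,936.00 − 272,020,708.80| = CZK 3,749,227.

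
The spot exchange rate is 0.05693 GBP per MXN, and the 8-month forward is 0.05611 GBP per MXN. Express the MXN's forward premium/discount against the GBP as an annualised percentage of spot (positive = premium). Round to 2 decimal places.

T = 8/12 years.
(F − S)/S = (0.05611 − 0.05693)/0.05693 = -0.0144037.
×(1/T) gives -2.16% p.a.

-2.16%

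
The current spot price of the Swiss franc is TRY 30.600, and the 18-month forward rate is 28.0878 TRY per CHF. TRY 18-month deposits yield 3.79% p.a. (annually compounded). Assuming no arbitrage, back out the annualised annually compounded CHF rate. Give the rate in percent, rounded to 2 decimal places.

9.89%

T = 18/12 years.
CIP gives F = S · g_TRY/g_CHF, so g_TRY/g_CHF = 28.0878/30.6 = 0.9179020.
TRY growth factor: (1 + 0.0379)^(18/12) = 1.0573853.
Hence g_CHF = 1.1519588.
r = 1.1519588^(12/18) − 1 = 0.098899 → 9.89%.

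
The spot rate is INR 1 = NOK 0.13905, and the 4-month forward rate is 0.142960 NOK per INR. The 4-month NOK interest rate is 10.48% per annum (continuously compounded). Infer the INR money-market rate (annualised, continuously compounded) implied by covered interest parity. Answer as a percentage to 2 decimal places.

T = 4/12 years.
By CIP, F/S equals the NOK-to-INR growth ratio: 0.14296/0.13905 = 1.0281194.
The NOK side grows by e^(0.1048×4/12) = 1.0355507.
So the INR growth factor = 1.0072281.
r = ln(1.0072281)/(4/12) = 0.021606 → 2.16%.

2.16%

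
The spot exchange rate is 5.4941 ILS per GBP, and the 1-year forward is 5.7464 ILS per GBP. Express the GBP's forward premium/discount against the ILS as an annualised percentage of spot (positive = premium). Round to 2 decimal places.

+4.59%

T = 1 year.
(F − S)/S = (5.7464 − 5.4941)/5.4941 = 0.0459220.
Per annum: 0.0459220 / 1 = 0.045922 = 4.59%.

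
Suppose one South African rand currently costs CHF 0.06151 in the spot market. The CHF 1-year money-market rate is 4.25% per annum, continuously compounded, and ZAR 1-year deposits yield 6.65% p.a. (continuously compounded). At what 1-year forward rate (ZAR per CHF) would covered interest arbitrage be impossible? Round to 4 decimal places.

16.6524

T = 1 year.
CHF growth factor: e^(0.0425×1) = 1.04341606.
ZAR accumulates by e^(0.0665×1) = 1.06876096.
So F = 0.06151 × 1.04341606 / 1.06876096 = 0.060051334 (CHF/ZAR).
Invert for ZAR per CHF: 1 / 0.060051334 = 16.6524.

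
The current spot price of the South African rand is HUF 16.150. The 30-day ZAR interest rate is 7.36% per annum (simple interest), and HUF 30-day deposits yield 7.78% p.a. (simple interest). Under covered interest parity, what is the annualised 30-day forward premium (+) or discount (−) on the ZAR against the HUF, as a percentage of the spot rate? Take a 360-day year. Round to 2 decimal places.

T = 30/360 years.
F = S · g_HUF/g_ZAR = 16.15 × 1.0064833/1.0061333 = 16.155618.
Annualised premium = (F − S)/S × (1/T) = (16.155618 − 16.15)/16.15 ÷ (30/360) = 0.42%.

+0.42%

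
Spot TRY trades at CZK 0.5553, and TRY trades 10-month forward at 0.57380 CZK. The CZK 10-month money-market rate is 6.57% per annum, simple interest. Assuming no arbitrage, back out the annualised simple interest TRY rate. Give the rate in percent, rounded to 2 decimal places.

T = 10/12 years.
F/S = 0.5738/0.5553 = 1.0333153 = (growth of CZK) / (growth of TRY).
The CZK side grows by 1 + 0.0657×10/12 = 1.054750.
Hence g_TRY = 1.0207436.
r = (1.0207436 − 1)/(10/12) = 0.024892 → 2.49%.

2.49%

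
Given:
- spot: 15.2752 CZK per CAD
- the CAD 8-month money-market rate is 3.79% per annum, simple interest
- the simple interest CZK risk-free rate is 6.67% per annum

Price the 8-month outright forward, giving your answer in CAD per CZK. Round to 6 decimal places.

0.064262

T = 8/12 years.
CZK growth factor: 1 + 0.0667×8/12 = 1.0444667.
CAD accumulates by 1 + 0.0379×8/12 = 1.0252667.
So F = 15.2752 × 1.0444667 / 1.0252667 = 15.56126 (CZK/CAD).
Quoted the other way: 1/15.56126 = 0.064262 CAD per CZK.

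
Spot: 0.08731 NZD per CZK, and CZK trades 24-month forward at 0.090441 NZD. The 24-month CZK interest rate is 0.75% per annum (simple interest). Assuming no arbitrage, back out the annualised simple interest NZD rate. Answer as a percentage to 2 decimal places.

T = 2 years.
CIP gives F = S · g_NZD/g_CZK, so g_NZD/g_CZK = 0.090441/0.08731 = 1.0358607.
CZK growth factor: 1 + 0.0075×2 = 1.015000.
That pins the NZD growth at 1.0513986.
(1.0513986 − 1)/T = 0.025699, i.e. 2.57%.

2.57%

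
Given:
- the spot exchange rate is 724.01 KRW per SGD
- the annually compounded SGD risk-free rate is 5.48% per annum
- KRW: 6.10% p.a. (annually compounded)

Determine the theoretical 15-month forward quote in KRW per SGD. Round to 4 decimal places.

T = 15/12 years.
Growth of 1 KRW over T: (1 + 0.0610)^(15/12) = 1.076822769.
SGD growth factor: (1 + 0.0548)^(15/12) = 1.068962946.
CIP: F = S · (grow KRW)/(grow SGD) = 724.01 × 1.076822769/1.068962946 = 729.333468 KRW per SGD.

729.3335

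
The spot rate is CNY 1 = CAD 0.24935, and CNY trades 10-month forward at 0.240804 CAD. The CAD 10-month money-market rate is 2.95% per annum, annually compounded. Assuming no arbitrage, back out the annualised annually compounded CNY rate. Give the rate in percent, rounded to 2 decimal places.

7.35%

T = 10/12 years.
CIP gives F = S · g_CAD/g_CNY, so g_CAD/g_CNY = 0.240804/0.24935 = 0.9657269.
The CAD side grows by (1 + 0.0295)^(10/12) = 1.0245236.
That pins the CNY growth at 1.0608834.
r = 1.0608834^(12/10) − 1 = 0.073498 → 7.35%.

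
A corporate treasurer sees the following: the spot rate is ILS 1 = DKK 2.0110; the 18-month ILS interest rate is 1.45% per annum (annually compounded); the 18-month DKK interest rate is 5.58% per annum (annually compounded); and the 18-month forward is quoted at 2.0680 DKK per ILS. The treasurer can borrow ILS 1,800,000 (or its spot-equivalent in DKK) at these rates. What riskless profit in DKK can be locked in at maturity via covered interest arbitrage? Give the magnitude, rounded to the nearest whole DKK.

DKK 123,310

T = 18/12 years.
Invest the ILS and cover forward: 1,800,000 × 1.021828654 × 2.0680 = DKK 3,803,654.98.
Convert at spot and invest in DKK: 1,800,000 × 2.0110 × 1.084856977 = DKK 3,926,965.29.
The quoted forward undervalues ILS, so borrow ILS, convert to DKK at spot, deposit the DKK at 5.58%, and buy ILS forward at 2.0680 to cover the loan.
Profit = 3,926,965.29 − 3,803,654.98 = DKK 123,310.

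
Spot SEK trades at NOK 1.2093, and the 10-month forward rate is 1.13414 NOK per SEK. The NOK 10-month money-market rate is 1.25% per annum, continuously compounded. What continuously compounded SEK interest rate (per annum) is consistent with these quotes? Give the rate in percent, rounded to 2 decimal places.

8.95%

T = 10/12 years.
F/S = 1.13414/1.2093 = 0.9378483 = (growth of NOK) / (growth of SEK).
The NOK side grows by e^(0.0125×10/12) = 1.0104711.
So the SEK growth factor = 1.0774356.
Take logs: ln 1.0774356 / (10/12) = 0.089501, so 8.95%.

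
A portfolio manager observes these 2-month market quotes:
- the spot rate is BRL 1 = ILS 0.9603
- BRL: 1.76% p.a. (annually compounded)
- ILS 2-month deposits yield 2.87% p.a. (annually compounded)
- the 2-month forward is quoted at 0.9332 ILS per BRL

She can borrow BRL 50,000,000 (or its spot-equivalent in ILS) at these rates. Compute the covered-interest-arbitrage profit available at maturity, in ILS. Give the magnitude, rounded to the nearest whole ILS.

ILS 1,446,096

T = 2/12 years.
Keep in BRL, deliver into the forward: 50,000,000·1.0029120507·0.9332 = ILS 46,795,876.29.
Swap to ILS now, deposit: 50,000,000·0.9603·1.0047271159 = ILS 48,241,972.47.
The quoted forward undervalues BRL, so borrow BRL, convert to ILS at spot, deposit the ILS at 2.87%, and buy BRL forward at 0.9332 to cover the loan.
Arbitrage profit = |46,795,876.29 − 48,241,972.47| = ILS 1,446,096.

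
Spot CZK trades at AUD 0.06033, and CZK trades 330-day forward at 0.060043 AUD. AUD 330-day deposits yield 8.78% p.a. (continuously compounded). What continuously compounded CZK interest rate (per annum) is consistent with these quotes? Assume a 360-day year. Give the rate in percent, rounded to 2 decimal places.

T = 330/360 years.
CIP gives F = S · g_AUD/g_CZK, so g_AUD/g_CZK = 0.060043/0.06033 = 0.9952428.
The AUD side grows by e^(0.0878×330/360) = 1.0838108.
Hence g_CZK = 1.0889913.
r = ln(1.0889913)/(330/360) = 0.093002 → 9.30%.

9.30%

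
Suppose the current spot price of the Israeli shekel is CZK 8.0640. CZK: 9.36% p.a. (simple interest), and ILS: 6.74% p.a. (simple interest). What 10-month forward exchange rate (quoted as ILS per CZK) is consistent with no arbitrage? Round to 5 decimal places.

T = 10/12 years.
Growth of 1 CZK over T: 1 + 0.0936×10/12 = 1.078000.
ILS accumulates by 1 + 0.0674×10/12 = 1.0561667.
So F = 8.064 × 1.078000 / 1.0561667 = 8.230701 (CZK/ILS).
Quoted the other way: 1/8.230701 = 0.12150 ILS per CZK.

0.12150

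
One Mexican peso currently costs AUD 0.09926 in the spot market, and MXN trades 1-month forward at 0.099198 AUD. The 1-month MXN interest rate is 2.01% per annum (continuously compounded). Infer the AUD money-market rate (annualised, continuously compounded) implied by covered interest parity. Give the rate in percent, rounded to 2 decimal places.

1.26%

T = 1/12 years.
F/S = 0.099198/0.09926 = 0.9993754 = (growth of AUD) / (growth of MXN).
The MXN side grows by e^(0.0201×1/12) = 1.0016764.
Hence g_AUD = 1.0010508.
r = ln(1.0010508)/(1/12) = 0.012603 → 1.26%.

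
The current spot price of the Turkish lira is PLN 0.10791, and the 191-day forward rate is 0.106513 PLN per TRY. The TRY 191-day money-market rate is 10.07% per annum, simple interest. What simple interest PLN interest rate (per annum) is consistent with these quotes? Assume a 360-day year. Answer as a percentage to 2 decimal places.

T = 191/360 years.
By CIP, F/S equals the PLN-to-TRY growth ratio: 0.106513/0.10791 = 0.9870540.
The TRY side grows by 1 + 0.1007×191/360 = 1.0534269.
That pins the PLN growth at 1.0397892.
(1.0397892 − 1)/T = 0.074995, i.e. 7.50%.

7.50%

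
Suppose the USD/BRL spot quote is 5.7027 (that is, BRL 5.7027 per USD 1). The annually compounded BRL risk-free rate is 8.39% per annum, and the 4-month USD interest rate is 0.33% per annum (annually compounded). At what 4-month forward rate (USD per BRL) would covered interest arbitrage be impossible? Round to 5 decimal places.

0.17090

T = 4/12 years.
BRL accumulates by (1 + 0.0839)^(4/12) = 1.0272191.
USD accumulates by (1 + 0.0033)^(4/12) = 1.0010988.
So F = 5.7027 × 1.0272191 / 1.0010988 = 5.851493 (BRL/USD).
Invert for USD per BRL: 1 / 5.851493 = 0.17090.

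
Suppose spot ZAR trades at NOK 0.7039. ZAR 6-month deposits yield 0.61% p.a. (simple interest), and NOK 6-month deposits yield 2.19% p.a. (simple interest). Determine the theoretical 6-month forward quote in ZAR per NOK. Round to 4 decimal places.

1.4096

T = 6/12 years.
NOK accumulates by 1 + 0.0219×6/12 = 1.010950.
Growth of 1 ZAR over T: 1 + 0.0061×6/12 = 1.003050.
So F = 0.7039 × 1.010950 / 1.003050 = 0.7094439 (NOK/ZAR).
Quoted the other way: 1/0.7094439 = 1.4096 ZAR per NOK.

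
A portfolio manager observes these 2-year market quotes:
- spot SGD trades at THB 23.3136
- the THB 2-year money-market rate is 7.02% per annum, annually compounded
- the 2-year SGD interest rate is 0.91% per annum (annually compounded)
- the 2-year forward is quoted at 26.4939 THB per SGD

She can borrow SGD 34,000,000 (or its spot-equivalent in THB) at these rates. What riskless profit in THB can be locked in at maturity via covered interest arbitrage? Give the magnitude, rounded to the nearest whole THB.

T = 2 years.
Invest the SGD and cover forward: 34,000,000 × 1.01828281 × 26.4939 = THB 917,261,619.96.
Convert at spot and invest in THB: 34,000,000 × 23.3136 × 1.14532804 = THB 907,858,472.97.
The quoted forward overvalues SGD, so borrow THB, buy SGD at spot, deposit the SGD at 0.91%, and sell the proceeds forward at 26.4939.
Arbitrage profit = |917,261,619.96 − 907,858,472.97| = THB 9,403,147.

THB 9,403,147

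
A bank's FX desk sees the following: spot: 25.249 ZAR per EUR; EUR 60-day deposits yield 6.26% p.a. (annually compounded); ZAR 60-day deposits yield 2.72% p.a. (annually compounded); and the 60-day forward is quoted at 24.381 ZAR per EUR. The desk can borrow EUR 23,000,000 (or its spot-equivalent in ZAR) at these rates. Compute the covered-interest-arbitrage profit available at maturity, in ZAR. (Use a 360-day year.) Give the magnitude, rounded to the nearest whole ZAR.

T = 60/360 years.
Invest the EUR and cover forward: 23,000,000 × 1.0101711674 × 24.381 = ZAR 566,466,614.34.
Convert at spot and invest in ZAR: 23,000,000 × 25.249 × 1.00448279345 = ZAR 583,330,279.19.
The quoted forward undervalues EUR, so borrow EUR, convert to ZAR at spot, deposit the ZAR at 2.72%, and buy EUR forward at 24.381 to cover the loan.
Profit = 583,330,279.19 − 566,466,614.34 = ZAR 16,863,665.

ZAR 16,863,665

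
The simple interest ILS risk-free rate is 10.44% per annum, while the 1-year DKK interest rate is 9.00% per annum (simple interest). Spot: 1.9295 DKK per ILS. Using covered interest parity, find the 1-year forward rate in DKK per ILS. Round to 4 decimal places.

1.9043

T = 1 year.
Growth of 1 DKK over T: 1 + 0.0900×1 = 1.090000.
ILS growth factor: 1 + 0.1044×1 = 1.104400.
CIP: F = S · (grow DKK)/(grow ILS) = 1.9295 × 1.090000/1.104400 = 1.904342 DKK per ILS.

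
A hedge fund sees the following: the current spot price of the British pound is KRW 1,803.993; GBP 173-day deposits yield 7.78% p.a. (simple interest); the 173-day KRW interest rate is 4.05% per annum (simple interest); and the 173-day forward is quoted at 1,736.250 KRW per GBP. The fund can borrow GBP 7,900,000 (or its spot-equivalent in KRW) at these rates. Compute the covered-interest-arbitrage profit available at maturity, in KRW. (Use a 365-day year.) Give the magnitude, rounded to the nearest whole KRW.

KRW 302,948,523

T = 173/365 years.
Keep in GBP, deliver into the forward: 7,900,000·1.036875068493·1736.250 = KRW 14,222,167,267.60.
Swap to KRW now, deposit: 7,900,000·1803.993·1.019195890411 = KRW 14,525,115,790.25.
The quoted forward undervalues GBP, so borrow GBP, convert to KRW at spot, deposit the KRW at 4.05%, and buy GBP forward at 1,736.250 to cover the loan.
The gap between the two covered legs is KRW 302,948,523.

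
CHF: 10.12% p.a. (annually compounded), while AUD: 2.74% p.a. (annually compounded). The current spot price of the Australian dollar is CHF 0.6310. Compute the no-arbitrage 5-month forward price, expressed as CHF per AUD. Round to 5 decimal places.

0.64950

T = 5/12 years.
CHF growth factor: (1 + 0.1012)^(5/12) = 1.0409845.
AUD accumulates by (1 + 0.0274)^(5/12) = 1.0113267.
So F = 0.631 × 1.0409845 / 1.0113267 = 0.6495045 (CHF/AUD).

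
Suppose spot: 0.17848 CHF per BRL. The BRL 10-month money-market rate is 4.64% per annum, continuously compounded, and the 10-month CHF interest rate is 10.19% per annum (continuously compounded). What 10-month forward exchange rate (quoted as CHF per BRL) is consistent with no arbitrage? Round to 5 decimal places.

0.18693

T = 10/12 years.
CHF growth factor: e^(0.1019×10/12) = 1.0886263.
BRL growth factor: e^(0.0464×10/12) = 1.039424.
CIP: F = S · (grow CHF)/(grow BRL) = 0.17848 × 1.0886263/1.039424 = 0.1869286 CHF per BRL.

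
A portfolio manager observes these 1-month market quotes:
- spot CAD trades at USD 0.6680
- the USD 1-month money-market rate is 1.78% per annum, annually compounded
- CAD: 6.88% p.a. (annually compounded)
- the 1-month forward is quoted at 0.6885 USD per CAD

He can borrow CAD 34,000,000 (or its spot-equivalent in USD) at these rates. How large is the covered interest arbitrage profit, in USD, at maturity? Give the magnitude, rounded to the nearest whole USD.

T = 1/12 years.
Route A — deposit CAD, sell forward: 34,000,000 × 1.0055601107 × 0.6885 = USD 23,539,156.63.
Route B — convert at spot, deposit USD: 34,000,000 × 0.6680 × 1.0014713677 = USD 22,745,417.70.
The quoted forward overvalues CAD, so borrow USD, buy CAD at spot, deposit the CAD at 6.88%, and sell the proceeds forward at 0.6885.
Arbitrage profit = |23,539,156.63 − 22,745,417.70| = USD 793,739.

USD 793,739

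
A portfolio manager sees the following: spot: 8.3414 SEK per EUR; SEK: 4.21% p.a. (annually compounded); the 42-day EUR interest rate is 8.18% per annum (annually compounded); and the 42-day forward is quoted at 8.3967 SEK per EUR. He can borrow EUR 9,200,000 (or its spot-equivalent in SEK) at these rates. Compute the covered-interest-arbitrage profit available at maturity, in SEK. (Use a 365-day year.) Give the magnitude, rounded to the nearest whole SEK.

SEK 845,826

T = 42/365 years.
Invest the EUR and cover forward: 9,200,000 × 1.0090884638 × 8.3967 = SEK 77,951,720.56.
Convert at spot and invest in SEK: 9,200,000 × 8.3414 × 1.0047564602 = SEK 77,105,894.94.
The quoted forward overvalues EUR, so borrow SEK, buy EUR at spot, deposit the EUR at 8.18%, and sell the proceeds forward at 8.3967.
The gap between the two covered legs is SEK 845,826.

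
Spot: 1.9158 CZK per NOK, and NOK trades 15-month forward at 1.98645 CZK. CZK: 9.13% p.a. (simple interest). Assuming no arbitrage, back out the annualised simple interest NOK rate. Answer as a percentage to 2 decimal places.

T = 15/12 years.
CIP gives F = S · g_CZK/g_NOK, so g_CZK/g_NOK = 1.98645/1.9158 = 1.0368775.
The CZK side grows by 1 + 0.0913×15/12 = 1.114125.
That pins the NOK growth at 1.0745001.
(1.0745001 − 1)/T = 0.059600, i.e. 5.96%.

5.96%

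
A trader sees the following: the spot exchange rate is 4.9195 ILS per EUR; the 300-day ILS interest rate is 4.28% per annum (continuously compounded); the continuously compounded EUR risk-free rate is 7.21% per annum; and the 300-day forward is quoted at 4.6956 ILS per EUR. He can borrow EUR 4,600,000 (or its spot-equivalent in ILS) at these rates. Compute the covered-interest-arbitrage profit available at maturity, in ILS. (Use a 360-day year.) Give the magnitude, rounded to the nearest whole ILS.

ILS 514,066

T = 300/360 years.
Route A — deposit EUR, sell forward: 4,600,000 × 1.0619250366 × 4.6956 = ILS 22,937,325.93.
Route B — convert at spot, deposit ILS: 4,600,000 × 4.9195 × 1.0363103521 = ILS 23,451,392.37.
The quoted forward undervalues EUR, so borrow EUR, convert to ILS at spot, deposit the ILS at 4.28%, and buy EUR forward at 4.6956 to cover the loan.
The gap between the two covered legs is ILS 514,066.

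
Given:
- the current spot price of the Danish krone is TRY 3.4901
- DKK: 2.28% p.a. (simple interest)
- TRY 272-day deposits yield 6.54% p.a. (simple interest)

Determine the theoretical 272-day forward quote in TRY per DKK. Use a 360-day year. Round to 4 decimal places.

3.6005

T = 272/360 years.
TRY growth factor: 1 + 0.0654×272/360 = 1.0494133.
DKK accumulates by 1 + 0.0228×272/360 = 1.0172267.
Forward (TRY per DKK) = 3.4901 × 1.0494133 / 1.0172267 = 3.600532.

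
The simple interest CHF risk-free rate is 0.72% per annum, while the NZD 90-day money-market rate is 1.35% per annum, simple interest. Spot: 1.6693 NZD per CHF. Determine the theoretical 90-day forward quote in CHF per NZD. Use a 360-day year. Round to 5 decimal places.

T = 90/360 years.
Growth of 1 NZD over T: 1 + 0.0135×90/360 = 1.003375.
Growth of 1 CHF over T: 1 + 0.0072×90/360 = 1.001800.
So F = 1.6693 × 1.003375 / 1.001800 = 1.671924 (NZD/CHF).
Quoted the other way: 1/1.671924 = 0.59811 CHF per NZD.

0.59811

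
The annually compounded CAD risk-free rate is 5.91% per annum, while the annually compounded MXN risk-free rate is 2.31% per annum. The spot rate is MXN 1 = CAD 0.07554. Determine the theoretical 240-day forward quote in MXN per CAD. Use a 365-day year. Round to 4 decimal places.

T = 240/365 years.
CAD accumulates by (1 + 0.0591)^(240/365) = 1.03847707.
MXN accumulates by (1 + 0.0231)^(240/365) = 1.01512957.
Forward (CAD per MXN) = 0.07554 × 1.03847707 / 1.01512957 = 0.077277384.
Invert for MXN per CAD: 1 / 0.077277384 = 12.9404.

12.9404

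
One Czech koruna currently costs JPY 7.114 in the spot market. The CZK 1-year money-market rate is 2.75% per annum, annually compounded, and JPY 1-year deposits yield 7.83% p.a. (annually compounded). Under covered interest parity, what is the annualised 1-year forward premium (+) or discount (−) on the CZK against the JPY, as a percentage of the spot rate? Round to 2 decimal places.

+4.94%

T = 1 year.
F = S · g_JPY/g_CZK = 7.114 × 1.078300/1.027500 = 7.465719.
Annualised premium = (F − S)/S × (1/T) = (7.465719 − 7.114)/7.114 ÷ 1 = 4.94%.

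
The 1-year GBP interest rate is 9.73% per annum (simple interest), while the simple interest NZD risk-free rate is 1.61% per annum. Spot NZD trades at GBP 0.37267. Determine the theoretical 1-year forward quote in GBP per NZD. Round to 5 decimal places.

0.40245

T = 1 year.
GBP accumulates by 1 + 0.0973×1 = 1.097300.
Growth of 1 NZD over T: 1 + 0.0161×1 = 1.016100.
So F = 0.37267 × 1.097300 / 1.016100 = 0.4024513 (GBP/NZD).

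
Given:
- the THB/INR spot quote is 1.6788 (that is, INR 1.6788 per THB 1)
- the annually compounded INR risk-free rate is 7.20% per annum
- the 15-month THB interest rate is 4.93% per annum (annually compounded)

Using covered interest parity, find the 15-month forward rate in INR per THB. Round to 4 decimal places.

1.7243

T = 15/12 years.
Growth of 1 INR over T: (1 + 0.0720)^(15/12) = 1.0907959.
THB growth factor: (1 + 0.0493)^(15/12) = 1.0620002.
CIP: F = S · (grow INR)/(grow THB) = 1.6788 × 1.0907959/1.0620002 = 1.724320 INR per THB.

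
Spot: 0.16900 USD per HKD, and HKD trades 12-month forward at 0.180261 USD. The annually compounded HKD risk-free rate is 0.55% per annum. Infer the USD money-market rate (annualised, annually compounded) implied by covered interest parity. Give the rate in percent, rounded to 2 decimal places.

7.25%

T = 1 year.
By CIP, F/S equals the USD-to-HKD growth ratio: 0.180261/0.169 = 1.0666331.
HKD growth factor: (1 + 0.0055)^1 = 1.005500.
So the USD growth factor = 1.0724996.
Annualise: 1.0724996^(1/1) − 1 = 0.072500 = 7.25%.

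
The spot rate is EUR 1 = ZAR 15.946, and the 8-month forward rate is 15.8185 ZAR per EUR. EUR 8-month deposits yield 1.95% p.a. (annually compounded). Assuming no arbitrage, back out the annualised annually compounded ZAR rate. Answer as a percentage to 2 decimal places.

T = 8/12 years.
F/S = 15.8185/15.946 = 0.9920043 = (growth of ZAR) / (growth of EUR).
The EUR side grows by (1 + 0.0195)^(8/12) = 1.0129581.
So the ZAR growth factor = 1.0048588.
Annualise: 1.0048588^(12/8) − 1 = 0.007297 = 0.73%.

0.73%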